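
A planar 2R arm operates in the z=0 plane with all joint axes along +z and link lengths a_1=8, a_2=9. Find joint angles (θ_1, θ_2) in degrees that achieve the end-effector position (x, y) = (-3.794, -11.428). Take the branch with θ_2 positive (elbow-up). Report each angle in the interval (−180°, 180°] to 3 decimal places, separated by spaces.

cos θ_2 = (144.9936−8²−9²)/(2·8·9) = -0.0000; θ_2 = 90.0025° (elbow-up)
β = atan2(-11.4280,-3.7940) = -108.3657°; ψ = atan2(9.0000,7.9996) = 48.3679°
θ_1 = β − ψ = -156.7336°

-156.734 90.003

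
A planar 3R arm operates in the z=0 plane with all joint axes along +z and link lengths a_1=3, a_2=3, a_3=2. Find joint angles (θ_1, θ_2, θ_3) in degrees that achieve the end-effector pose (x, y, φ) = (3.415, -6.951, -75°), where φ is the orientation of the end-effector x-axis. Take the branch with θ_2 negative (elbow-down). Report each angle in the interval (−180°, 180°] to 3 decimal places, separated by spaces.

-44.998 -30.012 0.010

wrist centre = target − a_3·(cos φ, sin φ) = (2.8974, -5.0191)
cos θ_2 = (33.5866−3²−3²)/(2·3·3) = 0.8659; θ_2 = -30.0121° (elbow-down)
β = atan2(-5.0191,2.8974) = -60.0038°; ψ = atan2(-1.5005,5.5978) = -15.0061°
θ_1 = β − ψ = -44.9978°
θ_3 = φ − θ_1 − θ_2 = 0.0099° (wrapped to (-180°,180°])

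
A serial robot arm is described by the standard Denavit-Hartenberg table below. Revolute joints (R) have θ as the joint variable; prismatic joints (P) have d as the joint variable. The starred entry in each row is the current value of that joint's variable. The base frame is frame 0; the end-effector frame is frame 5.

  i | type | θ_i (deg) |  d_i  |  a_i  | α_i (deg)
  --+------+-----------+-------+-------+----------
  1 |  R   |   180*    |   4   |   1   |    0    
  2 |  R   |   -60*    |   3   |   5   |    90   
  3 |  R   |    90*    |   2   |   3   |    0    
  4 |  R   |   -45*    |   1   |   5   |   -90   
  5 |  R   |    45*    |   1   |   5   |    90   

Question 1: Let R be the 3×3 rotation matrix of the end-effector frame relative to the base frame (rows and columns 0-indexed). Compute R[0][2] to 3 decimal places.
0.362

End-effector z-axis (col 2 of R) = (0.3624,0.7866,0.5000)
R[0][2] = 0.3624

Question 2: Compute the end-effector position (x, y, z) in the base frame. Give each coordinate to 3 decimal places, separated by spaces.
-6.628 8.677 16.743

after link 1: o_1 = (-1.0000, 0.0000, 4.0000)
after link 2: o_2 = (-3.5000, 4.3301, 7.0000)
after link 3: o_3 = (-1.7679, 5.3301, 10.0000)
after link 4: o_4 = (-2.6697, 8.8920, 13.5355)
after link 5: o_5 = (-6.6280, 8.6769, 16.7426)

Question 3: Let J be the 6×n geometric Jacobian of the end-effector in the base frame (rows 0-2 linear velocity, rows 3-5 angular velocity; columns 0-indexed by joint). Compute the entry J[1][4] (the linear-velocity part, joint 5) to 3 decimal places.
axis z_4 = (0.3536,-0.6124,0.7071); lever o_n−o_4 = (-3.9583,-0.2151,3.2071)
cross product → J_v[:, 4] = (-1.8119,-3.9328,-2.5000)
J_ω[:, 4] = z_4
entry J[1][4] = -3.9328

-3.933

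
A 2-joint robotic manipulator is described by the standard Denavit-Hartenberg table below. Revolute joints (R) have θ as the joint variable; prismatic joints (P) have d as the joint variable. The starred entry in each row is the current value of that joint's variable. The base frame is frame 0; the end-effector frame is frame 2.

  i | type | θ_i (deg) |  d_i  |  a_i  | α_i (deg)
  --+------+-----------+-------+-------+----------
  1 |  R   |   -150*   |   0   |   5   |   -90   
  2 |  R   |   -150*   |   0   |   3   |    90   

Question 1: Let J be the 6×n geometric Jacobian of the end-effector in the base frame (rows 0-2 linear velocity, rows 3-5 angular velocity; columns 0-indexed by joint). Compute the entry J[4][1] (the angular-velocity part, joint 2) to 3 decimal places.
axis z_1 = (0.5000,-0.8660,0.0000); lever o_n−o_1 = (2.2500,1.2990,1.5000)
cross product → J_v[:, 1] = (-1.2990,-0.7500,2.5981)
J_ω[:, 1] = z_1
entry J[4][1] = -0.8660

-0.866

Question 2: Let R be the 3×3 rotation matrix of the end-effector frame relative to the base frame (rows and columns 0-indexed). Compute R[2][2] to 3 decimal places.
End-effector z-axis (col 2 of R) = (0.4330,0.2500,-0.8660)
R[2][2] = -0.8660

-0.866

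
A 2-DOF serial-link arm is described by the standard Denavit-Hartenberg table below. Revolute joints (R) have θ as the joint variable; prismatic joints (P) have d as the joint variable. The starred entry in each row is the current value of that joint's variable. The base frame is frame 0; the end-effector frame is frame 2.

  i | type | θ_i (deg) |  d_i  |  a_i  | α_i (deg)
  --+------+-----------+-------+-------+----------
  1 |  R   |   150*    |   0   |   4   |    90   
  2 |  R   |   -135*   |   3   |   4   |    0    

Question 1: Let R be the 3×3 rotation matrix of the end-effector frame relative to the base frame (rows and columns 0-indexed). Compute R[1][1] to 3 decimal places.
0.354

End-effector y-axis (col 1 of R) = (-0.6124,0.3536,-0.7071)
R[1][1] = 0.3536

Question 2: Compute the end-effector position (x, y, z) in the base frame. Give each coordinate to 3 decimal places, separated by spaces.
after link 1: o_1 = (-3.4641, 2.0000, 0.0000)
after link 2: o_2 = (0.4854, 3.1839, -2.8284)

0.485 3.184 -2.828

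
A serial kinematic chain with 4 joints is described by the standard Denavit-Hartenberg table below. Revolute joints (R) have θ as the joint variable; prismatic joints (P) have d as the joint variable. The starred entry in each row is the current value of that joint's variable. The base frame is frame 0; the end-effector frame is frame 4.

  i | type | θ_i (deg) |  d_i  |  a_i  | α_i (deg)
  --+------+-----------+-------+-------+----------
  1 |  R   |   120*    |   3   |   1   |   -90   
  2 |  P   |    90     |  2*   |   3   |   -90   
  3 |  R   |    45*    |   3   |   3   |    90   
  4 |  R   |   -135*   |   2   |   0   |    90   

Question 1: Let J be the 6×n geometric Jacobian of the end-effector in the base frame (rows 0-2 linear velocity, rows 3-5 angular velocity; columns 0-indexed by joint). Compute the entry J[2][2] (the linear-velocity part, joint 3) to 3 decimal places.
0.707

axis z_2 = (0.5000,-0.8660,-0.0000); lever o_n−o_2 = (2.1124,-2.2445,-3.5355)
cross product → J_v[:, 2] = (3.0619,1.7678,0.7071)
J_ω[:, 2] = z_2
entry J[2][2] = 0.7071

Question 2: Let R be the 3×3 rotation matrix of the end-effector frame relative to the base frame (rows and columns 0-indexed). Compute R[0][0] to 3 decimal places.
-0.787

End-effector x-axis (col 0 of R) = (-0.7866,0.3624,0.5000)
R[0][0] = -0.7866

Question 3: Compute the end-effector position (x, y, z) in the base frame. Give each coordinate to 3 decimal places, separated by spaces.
-0.120 -2.378 -3.536

after link 1: o_1 = (-0.5000, 0.8660, 3.0000)
after link 2: o_2 = (-2.2321, -0.1340, 0.0000)
after link 3: o_3 = (1.1051, -1.6714, -2.1213)
after link 4: o_4 = (-0.1197, -2.3785, -3.5355)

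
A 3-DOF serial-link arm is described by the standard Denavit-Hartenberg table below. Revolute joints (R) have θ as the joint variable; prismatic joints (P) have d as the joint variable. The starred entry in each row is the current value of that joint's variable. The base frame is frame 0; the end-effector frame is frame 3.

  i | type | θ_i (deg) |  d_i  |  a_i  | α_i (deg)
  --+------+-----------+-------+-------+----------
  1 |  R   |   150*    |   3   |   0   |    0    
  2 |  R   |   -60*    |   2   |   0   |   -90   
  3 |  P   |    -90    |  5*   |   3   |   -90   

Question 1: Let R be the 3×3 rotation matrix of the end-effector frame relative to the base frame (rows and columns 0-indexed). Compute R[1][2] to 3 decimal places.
End-effector z-axis (col 2 of R) = (-0.0000,1.0000,-0.0000)
R[1][2] = 1.0000

1.000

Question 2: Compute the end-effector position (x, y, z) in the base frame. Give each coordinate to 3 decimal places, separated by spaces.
after link 1: o_1 = (0.0000, 0.0000, 3.0000)
after link 2: o_2 = (0.0000, 0.0000, 5.0000)
after link 3: o_3 = (-5.0000, -0.0000, 8.0000)

-5.000 -0.000 8.000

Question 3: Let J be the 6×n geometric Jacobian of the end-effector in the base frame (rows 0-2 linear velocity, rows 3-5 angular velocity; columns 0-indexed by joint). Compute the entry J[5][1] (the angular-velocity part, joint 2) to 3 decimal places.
1.000

axis z_1 = (0.0000,0.0000,1.0000); lever o_n−o_1 = (-5.0000,-0.0000,5.0000)
cross product → J_v[:, 1] = (0.0000,-5.0000,0.0000)
J_ω[:, 1] = z_1
entry J[5][1] = 1.0000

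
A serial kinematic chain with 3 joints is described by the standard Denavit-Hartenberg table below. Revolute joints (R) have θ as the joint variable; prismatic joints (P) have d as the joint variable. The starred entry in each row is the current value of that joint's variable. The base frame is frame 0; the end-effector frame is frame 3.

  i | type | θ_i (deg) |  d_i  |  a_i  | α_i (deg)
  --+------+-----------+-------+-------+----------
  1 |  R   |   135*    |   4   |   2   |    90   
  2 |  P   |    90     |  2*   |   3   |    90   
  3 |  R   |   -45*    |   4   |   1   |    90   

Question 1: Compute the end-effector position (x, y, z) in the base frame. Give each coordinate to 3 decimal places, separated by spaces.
-3.328 5.157 7.707

after link 1: o_1 = (-1.4142, 1.4142, 4.0000)
after link 2: o_2 = (-0.0000, 2.8284, 7.0000)
after link 3: o_3 = (-3.3284, 5.1569, 7.7071)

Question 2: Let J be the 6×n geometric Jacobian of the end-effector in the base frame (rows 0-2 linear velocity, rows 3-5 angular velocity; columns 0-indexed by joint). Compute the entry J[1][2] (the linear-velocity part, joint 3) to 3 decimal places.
0.500

axis z_2 = (-0.7071,0.7071,-0.0000); lever o_n−o_2 = (-3.3284,2.3284,0.7071)
cross product → J_v[:, 2] = (0.5000,0.5000,0.7071)
J_ω[:, 2] = z_2
entry J[1][2] = 0.5000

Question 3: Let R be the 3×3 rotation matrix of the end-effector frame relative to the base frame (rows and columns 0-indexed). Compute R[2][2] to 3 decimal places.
-0.707

End-effector z-axis (col 2 of R) = (-0.5000,-0.5000,-0.7071)
R[2][2] = -0.7071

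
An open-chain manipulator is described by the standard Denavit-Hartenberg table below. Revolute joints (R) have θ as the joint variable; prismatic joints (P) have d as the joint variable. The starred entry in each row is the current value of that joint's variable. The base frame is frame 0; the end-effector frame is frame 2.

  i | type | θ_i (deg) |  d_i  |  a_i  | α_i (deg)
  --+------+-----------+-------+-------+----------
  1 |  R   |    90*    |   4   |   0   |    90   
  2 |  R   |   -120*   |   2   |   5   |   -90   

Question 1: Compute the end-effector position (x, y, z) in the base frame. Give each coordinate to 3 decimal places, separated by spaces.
2.000 -2.500 -0.330

after link 1: o_1 = (0.0000, 0.0000, 4.0000)
after link 2: o_2 = (2.0000, -2.5000, -0.3301)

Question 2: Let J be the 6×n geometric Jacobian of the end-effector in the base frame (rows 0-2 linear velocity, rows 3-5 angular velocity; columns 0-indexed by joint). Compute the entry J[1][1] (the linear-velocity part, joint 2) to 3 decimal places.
4.330

axis z_1 = (1.0000,-0.0000,0.0000); lever o_n−o_1 = (2.0000,-2.5000,-4.3301)
cross product → J_v[:, 1] = (0.0000,4.3301,-2.5000)
J_ω[:, 1] = z_1
entry J[1][1] = 4.3301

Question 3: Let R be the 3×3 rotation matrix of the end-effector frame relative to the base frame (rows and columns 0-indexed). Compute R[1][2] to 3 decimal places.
0.866

End-effector z-axis (col 2 of R) = (0.0000,0.8660,-0.5000)
R[1][2] = 0.8660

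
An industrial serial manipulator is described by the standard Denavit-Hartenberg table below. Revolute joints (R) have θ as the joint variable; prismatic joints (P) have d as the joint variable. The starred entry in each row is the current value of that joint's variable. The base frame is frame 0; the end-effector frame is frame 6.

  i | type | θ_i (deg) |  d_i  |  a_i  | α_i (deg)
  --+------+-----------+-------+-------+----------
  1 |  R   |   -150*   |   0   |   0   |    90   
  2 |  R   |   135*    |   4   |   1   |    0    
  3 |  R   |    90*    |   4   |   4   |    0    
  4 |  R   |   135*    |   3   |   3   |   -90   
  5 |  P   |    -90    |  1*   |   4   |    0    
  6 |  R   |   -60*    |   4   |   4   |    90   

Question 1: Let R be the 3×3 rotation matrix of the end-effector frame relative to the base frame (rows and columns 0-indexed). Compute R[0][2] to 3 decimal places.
0.866

End-effector z-axis (col 2 of R) = (0.8660,-0.5000,0.0000)
R[0][2] = 0.8660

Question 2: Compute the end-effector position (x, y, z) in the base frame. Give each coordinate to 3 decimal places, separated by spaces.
-5.036 16.722 2.879

after link 1: o_1 = (0.0000, 0.0000, 0.0000)
after link 2: o_2 = (-1.3876, 3.8177, 0.7071)
after link 3: o_3 = (-0.9381, 8.6960, -2.1213)
after link 4: o_4 = (-5.0362, 9.7940, -2.1213)
after link 5: o_5 = (-7.0362, 13.2581, -1.1213)
after link 6: o_6 = (-5.0362, 16.7222, 2.8787)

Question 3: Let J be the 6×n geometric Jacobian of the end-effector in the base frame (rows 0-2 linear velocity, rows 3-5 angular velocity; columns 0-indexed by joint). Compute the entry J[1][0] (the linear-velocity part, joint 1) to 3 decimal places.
axis z_0 = ẑ; lever o_n−o_0 = (-5.0362,16.7222,2.8787)
cross product → J_v[:, 0] = (-16.7222,-5.0362,0.0000)
J_ω[:, 0] = z_0
entry J[1][0] = -5.0362

-5.036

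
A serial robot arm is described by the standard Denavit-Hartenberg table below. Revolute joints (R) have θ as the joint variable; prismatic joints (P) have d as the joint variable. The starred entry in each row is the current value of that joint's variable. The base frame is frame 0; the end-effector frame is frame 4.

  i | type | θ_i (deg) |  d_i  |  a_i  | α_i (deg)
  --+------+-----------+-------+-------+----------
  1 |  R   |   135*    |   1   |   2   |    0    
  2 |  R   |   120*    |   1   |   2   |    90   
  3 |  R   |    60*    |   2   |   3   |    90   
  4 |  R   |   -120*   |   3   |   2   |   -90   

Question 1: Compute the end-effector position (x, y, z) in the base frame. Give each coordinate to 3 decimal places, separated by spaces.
-3.122 -3.924 2.232

after link 1: o_1 = (-1.4142, 1.4142, 1.0000)
after link 2: o_2 = (-1.9319, -0.5176, 2.0000)
after link 3: o_3 = (-4.2519, -1.4489, 4.5981)
after link 4: o_4 = (-3.1219, -3.9238, 2.2321)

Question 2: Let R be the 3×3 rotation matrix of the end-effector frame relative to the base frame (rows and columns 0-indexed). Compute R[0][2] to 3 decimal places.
0.371

End-effector z-axis (col 2 of R) = (0.3709,-0.5477,0.7500)
R[0][2] = 0.3709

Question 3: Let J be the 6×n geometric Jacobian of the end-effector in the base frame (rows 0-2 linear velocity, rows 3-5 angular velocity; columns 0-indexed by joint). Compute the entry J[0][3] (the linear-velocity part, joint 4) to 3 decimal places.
0.742

axis z_3 = (-0.2241,-0.8365,-0.5000); lever o_n−o_3 = (1.1300,-2.4749,-2.3660)
cross product → J_v[:, 3] = (0.7418,-1.0953,1.5000)
J_ω[:, 3] = z_3
entry J[0][3] = 0.7418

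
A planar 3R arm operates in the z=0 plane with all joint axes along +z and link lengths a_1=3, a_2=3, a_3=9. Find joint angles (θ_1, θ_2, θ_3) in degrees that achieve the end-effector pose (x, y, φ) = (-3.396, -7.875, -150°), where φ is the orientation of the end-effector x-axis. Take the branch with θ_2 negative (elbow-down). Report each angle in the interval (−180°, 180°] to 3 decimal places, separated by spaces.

-15.017 -44.968 -90.015

wrist centre = target − a_3·(cos φ, sin φ) = (4.3982, -3.3750)
cos θ_2 = (30.7350−3²−3²)/(2·3·3) = 0.7075; θ_2 = -44.9679° (elbow-down)
β = atan2(-3.3750,4.3982) = -37.5010°; ψ = atan2(-2.1201,5.1225) = -22.4840°
θ_1 = β − ψ = -15.0170°
θ_3 = φ − θ_1 − θ_2 = -90.0150° (wrapped to (-180°,180°])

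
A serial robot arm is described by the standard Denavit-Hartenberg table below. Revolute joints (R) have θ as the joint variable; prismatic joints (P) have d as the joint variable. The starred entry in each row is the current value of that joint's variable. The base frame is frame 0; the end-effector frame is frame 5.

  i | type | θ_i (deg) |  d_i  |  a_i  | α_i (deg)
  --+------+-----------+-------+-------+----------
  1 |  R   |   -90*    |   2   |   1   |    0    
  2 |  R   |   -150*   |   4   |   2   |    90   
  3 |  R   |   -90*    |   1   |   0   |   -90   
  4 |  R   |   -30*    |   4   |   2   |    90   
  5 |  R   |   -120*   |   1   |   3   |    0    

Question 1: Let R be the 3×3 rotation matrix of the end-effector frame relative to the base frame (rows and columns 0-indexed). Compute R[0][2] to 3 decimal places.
End-effector z-axis (col 2 of R) = (0.7500,0.4330,0.5000)
R[0][2] = 0.7500

0.750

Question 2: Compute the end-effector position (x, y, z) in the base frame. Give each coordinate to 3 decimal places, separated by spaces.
0.132 3.004 6.067

after link 1: o_1 = (0.0000, -1.0000, 2.0000)
after link 2: o_2 = (-1.0000, 0.7321, 6.0000)
after link 3: o_3 = (-0.1340, 1.2321, 6.0000)
after link 4: o_4 = (-1.2679, 5.1962, 4.2679)
after link 5: o_5 = (0.1316, 3.0042, 6.0670)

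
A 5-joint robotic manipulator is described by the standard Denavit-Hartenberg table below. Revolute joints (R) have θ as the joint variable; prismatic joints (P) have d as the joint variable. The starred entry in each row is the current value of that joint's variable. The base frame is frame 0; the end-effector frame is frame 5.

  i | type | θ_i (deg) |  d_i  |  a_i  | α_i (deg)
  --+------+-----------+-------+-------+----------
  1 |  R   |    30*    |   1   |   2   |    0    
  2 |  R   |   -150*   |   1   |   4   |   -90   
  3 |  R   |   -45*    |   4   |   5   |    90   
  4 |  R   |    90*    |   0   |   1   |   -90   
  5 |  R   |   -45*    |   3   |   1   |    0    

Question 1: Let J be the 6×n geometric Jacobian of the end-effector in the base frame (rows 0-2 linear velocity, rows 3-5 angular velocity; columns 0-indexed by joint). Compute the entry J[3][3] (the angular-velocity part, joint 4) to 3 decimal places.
axis z_3 = (0.3536,0.6124,0.7071); lever o_n−o_3 = (2.7891,1.4166,-1.6213)
cross product → J_v[:, 3] = (-1.9945,2.5454,-1.2071)
J_ω[:, 3] = z_3
entry J[3][3] = 0.3536

0.354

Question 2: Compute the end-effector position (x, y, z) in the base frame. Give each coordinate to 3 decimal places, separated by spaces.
after link 1: o_1 = (1.7321, 1.0000, 1.0000)
after link 2: o_2 = (-0.2679, -2.4641, 2.0000)
after link 3: o_3 = (1.4284, -7.5260, 5.5355)
after link 4: o_4 = (2.2944, -8.0260, 5.5355)
after link 5: o_5 = (4.2174, -6.1094, 3.9142)

4.217 -6.109 3.914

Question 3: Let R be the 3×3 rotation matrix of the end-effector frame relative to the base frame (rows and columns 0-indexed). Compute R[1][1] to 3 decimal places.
End-effector y-axis (col 1 of R) = (0.3624,-0.7866,-0.5000)
R[1][1] = -0.7866

-0.787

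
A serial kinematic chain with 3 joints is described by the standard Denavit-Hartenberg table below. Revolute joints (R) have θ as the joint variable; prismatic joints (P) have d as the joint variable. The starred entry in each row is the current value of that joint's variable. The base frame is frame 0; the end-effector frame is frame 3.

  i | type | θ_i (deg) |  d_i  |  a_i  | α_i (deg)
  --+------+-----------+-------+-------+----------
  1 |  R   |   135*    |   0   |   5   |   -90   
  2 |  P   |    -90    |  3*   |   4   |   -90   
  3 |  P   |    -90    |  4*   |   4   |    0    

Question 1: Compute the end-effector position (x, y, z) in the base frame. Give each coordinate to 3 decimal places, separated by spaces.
-11.314 1.414 4.000

after link 1: o_1 = (-3.5355, 3.5355, 0.0000)
after link 2: o_2 = (-5.6569, 1.4142, 4.0000)
after link 3: o_3 = (-11.3137, 1.4142, 4.0000)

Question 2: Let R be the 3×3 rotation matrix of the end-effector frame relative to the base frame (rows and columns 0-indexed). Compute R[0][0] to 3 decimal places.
-0.707

End-effector x-axis (col 0 of R) = (-0.7071,-0.7071,0.0000)
R[0][0] = -0.7071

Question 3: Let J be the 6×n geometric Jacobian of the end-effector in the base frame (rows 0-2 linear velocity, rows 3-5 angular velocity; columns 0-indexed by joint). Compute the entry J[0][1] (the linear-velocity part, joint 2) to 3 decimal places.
prismatic axis z_1 = (-0.7071,-0.7071,0.0000)
J_v[:, 1] = z_1; J_ω[:, 1] = (0,0,0)
entry J[0][1] = -0.7071

-0.707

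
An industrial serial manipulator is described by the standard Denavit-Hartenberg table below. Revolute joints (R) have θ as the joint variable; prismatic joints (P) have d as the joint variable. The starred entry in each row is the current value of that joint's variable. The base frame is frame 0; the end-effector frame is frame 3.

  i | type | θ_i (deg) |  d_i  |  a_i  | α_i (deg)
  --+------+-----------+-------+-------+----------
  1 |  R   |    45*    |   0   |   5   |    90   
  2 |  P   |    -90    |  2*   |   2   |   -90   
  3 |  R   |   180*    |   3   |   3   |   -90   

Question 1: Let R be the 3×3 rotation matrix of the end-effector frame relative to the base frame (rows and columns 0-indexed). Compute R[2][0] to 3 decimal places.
1.000

End-effector x-axis (col 0 of R) = (-0.0000,0.0000,1.0000)
R[2][0] = 1.0000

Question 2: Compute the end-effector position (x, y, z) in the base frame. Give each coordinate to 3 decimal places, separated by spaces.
7.071 4.243 1.000

after link 1: o_1 = (3.5355, 3.5355, 0.0000)
after link 2: o_2 = (4.9497, 2.1213, -2.0000)
after link 3: o_3 = (7.0711, 4.2426, 1.0000)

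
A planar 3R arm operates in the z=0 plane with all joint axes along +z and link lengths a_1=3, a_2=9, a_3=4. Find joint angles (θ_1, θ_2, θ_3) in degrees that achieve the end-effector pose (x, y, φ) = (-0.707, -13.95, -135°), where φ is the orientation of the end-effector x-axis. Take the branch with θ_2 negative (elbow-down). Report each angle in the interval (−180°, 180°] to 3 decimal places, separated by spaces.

-45.007 -44.991 -45.002

wrist centre = target − a_3·(cos φ, sin φ) = (2.1214, -11.1216)
cos θ_2 = (128.1898−3²−9²)/(2·3·9) = 0.7072; θ_2 = -44.9909° (elbow-down)
β = atan2(-11.1216,2.1214) = -79.2006°; ψ = atan2(-6.3629,9.3650) = -34.1938°
θ_1 = β − ψ = -45.0068°
θ_3 = φ − θ_1 − θ_2 = -45.0023° (wrapped to (-180°,180°])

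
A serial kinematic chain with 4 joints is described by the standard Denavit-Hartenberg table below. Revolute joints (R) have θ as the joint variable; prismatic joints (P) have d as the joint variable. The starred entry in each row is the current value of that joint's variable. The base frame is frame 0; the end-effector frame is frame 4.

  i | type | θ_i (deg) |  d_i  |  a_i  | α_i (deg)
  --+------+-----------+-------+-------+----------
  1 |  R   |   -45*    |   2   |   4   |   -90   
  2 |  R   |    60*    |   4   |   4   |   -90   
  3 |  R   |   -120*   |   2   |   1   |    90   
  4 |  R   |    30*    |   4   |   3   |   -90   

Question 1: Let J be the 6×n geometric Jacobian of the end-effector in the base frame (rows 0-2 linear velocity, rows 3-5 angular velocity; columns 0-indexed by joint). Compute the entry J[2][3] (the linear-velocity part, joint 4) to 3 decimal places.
-1.949

axis z_3 = (-0.6597,-0.0474,0.7500); lever o_n−o_3 = (-2.4258,2.7794,3.3750)
cross product → J_v[:, 3] = (-2.2444,0.4073,-1.9486)
J_ω[:, 3] = z_3
entry J[2][3] = -1.9486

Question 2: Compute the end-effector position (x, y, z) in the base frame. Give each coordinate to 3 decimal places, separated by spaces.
after link 1: o_1 = (2.8284, -2.8284, 2.0000)
after link 2: o_2 = (7.0711, -1.4142, -1.4641)
after link 3: o_3 = (6.2819, 0.5997, -2.0311)
after link 4: o_4 = (3.8561, 3.3790, 1.3439)

3.856 3.379 1.344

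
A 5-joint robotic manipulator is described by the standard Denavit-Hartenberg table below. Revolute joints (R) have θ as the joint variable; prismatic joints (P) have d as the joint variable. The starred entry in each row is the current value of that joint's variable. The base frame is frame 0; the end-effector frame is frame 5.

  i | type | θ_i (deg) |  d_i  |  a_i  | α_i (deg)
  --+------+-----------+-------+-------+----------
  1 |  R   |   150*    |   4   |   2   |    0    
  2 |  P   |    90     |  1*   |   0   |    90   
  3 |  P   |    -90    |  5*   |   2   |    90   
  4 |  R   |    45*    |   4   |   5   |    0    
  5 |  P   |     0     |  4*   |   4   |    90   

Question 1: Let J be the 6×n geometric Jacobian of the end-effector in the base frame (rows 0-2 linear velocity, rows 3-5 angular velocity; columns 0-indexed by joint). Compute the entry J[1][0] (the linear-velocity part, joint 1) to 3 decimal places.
-7.574

axis z_0 = ẑ; lever o_n−o_0 = (-7.5735,13.6102,-3.3640)
cross product → J_v[:, 0] = (-13.6102,-7.5735,0.0000)
J_ω[:, 0] = z_0
entry J[1][0] = -7.5735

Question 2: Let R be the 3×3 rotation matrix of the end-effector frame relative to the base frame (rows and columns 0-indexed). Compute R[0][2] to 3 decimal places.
0.612

End-effector z-axis (col 2 of R) = (0.6124,-0.3536,-0.7071)
R[0][2] = 0.6124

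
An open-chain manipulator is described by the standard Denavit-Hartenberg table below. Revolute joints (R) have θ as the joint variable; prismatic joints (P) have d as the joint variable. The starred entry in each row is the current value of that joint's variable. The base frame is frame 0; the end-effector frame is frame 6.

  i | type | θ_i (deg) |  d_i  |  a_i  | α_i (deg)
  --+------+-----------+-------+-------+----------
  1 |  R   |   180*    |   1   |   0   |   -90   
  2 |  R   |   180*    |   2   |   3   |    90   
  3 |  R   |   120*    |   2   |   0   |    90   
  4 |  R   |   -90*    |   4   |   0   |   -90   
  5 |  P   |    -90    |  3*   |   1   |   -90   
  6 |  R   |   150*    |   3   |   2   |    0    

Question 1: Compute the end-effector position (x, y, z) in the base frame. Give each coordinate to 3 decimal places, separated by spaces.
after link 1: o_1 = (0.0000, 0.0000, 1.0000)
after link 2: o_2 = (3.0000, -2.0000, 1.0000)
after link 3: o_3 = (3.0000, -2.0000, -1.0000)
after link 4: o_4 = (6.4641, -4.0000, -1.0000)
after link 5: o_5 = (5.8301, -7.0981, -1.0000)
after link 6: o_6 = (4.8301, -5.3660, 2.0000)

4.830 -5.366 2.000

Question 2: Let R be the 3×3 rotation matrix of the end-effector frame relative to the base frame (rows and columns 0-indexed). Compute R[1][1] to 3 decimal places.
End-effector y-axis (col 1 of R) = (-0.8660,-0.5000,0.0000)
R[1][1] = -0.5000

-0.500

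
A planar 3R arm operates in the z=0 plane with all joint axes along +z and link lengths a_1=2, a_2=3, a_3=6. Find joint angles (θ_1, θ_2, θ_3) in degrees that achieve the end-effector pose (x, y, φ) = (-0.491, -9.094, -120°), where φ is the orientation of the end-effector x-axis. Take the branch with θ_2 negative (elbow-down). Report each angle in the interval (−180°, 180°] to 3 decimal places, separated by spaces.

-30.008 -44.980 -45.012

wrist centre = target − a_3·(cos φ, sin φ) = (2.5090, -3.8978)
cos θ_2 = (21.4883−2²−3²)/(2·2·3) = 0.7074; θ_2 = -44.9796° (elbow-down)
β = atan2(-3.8978,2.5090) = -57.2311°; ψ = atan2(-2.1206,4.1221) = -27.2232°
θ_1 = β − ψ = -30.0079°
θ_3 = φ − θ_1 − θ_2 = -45.0125° (wrapped to (-180°,180°])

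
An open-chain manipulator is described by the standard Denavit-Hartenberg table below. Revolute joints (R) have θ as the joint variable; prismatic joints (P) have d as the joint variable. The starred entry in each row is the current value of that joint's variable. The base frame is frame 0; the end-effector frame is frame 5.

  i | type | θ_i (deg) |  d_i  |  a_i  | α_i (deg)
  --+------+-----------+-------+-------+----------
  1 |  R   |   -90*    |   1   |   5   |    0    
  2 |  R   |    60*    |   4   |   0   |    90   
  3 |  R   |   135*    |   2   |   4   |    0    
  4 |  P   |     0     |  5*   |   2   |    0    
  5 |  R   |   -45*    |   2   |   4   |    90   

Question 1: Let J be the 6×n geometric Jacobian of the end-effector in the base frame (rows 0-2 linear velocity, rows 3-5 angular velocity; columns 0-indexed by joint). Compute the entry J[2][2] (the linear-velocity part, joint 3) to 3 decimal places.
-4.243

axis z_2 = (-0.5000,-0.8660,0.0000); lever o_n−o_2 = (-8.1742,-5.6729,8.2426)
cross product → J_v[:, 2] = (-7.1383,4.1213,-4.2426)
J_ω[:, 2] = z_2
entry J[2][2] = -4.2426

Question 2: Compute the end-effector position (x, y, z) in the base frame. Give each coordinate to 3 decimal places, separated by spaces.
-8.174 -10.673 13.243

after link 1: o_1 = (0.0000, -5.0000, 1.0000)
after link 2: o_2 = (0.0000, -5.0000, 5.0000)
after link 3: o_3 = (-3.4495, -5.3178, 7.8284)
after link 4: o_4 = (-7.1742, -8.9409, 9.2426)
after link 5: o_5 = (-8.1742, -10.6729, 13.2426)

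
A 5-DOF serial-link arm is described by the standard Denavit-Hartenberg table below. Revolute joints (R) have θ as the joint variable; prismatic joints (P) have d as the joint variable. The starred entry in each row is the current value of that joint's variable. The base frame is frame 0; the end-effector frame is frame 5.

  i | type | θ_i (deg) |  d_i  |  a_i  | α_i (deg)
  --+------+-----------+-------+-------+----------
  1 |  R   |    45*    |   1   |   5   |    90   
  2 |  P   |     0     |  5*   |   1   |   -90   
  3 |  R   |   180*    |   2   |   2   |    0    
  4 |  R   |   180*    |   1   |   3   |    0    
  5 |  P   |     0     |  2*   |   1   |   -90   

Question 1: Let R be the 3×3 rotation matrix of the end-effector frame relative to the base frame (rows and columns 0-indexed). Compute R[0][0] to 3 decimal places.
End-effector x-axis (col 0 of R) = (0.7071,0.7071,0.0000)
R[0][0] = 0.7071

0.707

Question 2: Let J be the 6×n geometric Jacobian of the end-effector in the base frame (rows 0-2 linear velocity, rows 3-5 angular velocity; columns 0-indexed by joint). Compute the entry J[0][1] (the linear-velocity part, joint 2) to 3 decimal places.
0.707

prismatic axis z_1 = (0.7071,-0.7071,0.0000)
J_v[:, 1] = z_1; J_ω[:, 1] = (0,0,0)
entry J[0][1] = 0.7071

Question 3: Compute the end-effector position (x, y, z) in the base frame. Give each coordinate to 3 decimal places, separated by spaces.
after link 1: o_1 = (3.5355, 3.5355, 1.0000)
after link 2: o_2 = (7.7782, 0.7071, 1.0000)
after link 3: o_3 = (6.3640, -0.7071, 3.0000)
after link 4: o_4 = (8.4853, 1.4142, 4.0000)
after link 5: o_5 = (9.1924, 2.1213, 6.0000)

9.192 2.121 6.000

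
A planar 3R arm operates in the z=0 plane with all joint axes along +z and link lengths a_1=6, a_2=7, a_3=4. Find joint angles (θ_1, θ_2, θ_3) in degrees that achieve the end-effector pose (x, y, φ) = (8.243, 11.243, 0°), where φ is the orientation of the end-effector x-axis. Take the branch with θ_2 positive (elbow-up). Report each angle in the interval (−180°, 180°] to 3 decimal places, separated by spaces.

45.005 44.989 -89.994

wrist centre = target − a_3·(cos φ, sin φ) = (4.2430, 11.2430)
cos θ_2 = (144.4081−6²−7²)/(2·6·7) = 0.7072; θ_2 = 44.9893° (elbow-up)
β = atan2(11.2430,4.2430) = 69.3240°; ψ = atan2(4.9488,10.9507) = 24.3191°
θ_1 = β − ψ = 45.0049°
θ_3 = φ − θ_1 − θ_2 = -89.9941° (wrapped to (-180°,180°])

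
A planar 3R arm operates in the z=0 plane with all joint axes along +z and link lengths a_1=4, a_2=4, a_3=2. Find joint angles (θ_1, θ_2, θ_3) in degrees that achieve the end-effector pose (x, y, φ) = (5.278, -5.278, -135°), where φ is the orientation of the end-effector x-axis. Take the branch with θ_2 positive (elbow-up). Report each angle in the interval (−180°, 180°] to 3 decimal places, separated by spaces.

-44.997 29.994 -119.997

wrist centre = target − a_3·(cos φ, sin φ) = (6.6922, -3.8638)
cos θ_2 = (59.7146−4²−4²)/(2·4·4) = 0.8661; θ_2 = 29.9937° (elbow-up)
β = atan2(-3.8638,6.6922) = -30.0002°; ψ = atan2(1.9996,7.4643) = 14.9969°
θ_1 = β − ψ = -44.9971°
θ_3 = φ − θ_1 − θ_2 = -119.9966° (wrapped to (-180°,180°])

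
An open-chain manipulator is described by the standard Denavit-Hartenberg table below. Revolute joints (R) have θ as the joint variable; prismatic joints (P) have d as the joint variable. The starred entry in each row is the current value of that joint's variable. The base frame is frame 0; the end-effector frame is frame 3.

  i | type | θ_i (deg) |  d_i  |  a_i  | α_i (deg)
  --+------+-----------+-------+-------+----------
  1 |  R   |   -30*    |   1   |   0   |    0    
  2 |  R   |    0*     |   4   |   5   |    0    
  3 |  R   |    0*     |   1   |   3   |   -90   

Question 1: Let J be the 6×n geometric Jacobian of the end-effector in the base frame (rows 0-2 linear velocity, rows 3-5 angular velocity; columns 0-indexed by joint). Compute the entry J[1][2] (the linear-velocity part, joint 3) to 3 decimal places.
axis z_2 = (0.0000,0.0000,1.0000); lever o_n−o_2 = (2.5981,-1.5000,1.0000)
cross product → J_v[:, 2] = (1.5000,2.5981,-0.0000)
J_ω[:, 2] = z_2
entry J[1][2] = 2.5981

2.598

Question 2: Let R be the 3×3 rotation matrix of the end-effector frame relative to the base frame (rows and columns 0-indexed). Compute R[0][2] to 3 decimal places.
0.500

End-effector z-axis (col 2 of R) = (0.5000,0.8660,0.0000)
R[0][2] = 0.5000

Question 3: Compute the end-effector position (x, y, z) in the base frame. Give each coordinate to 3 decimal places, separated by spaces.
after link 1: o_1 = (0.0000, 0.0000, 1.0000)
after link 2: o_2 = (4.3301, -2.5000, 5.0000)
after link 3: o_3 = (6.9282, -4.0000, 6.0000)

6.928 -4.000 6.000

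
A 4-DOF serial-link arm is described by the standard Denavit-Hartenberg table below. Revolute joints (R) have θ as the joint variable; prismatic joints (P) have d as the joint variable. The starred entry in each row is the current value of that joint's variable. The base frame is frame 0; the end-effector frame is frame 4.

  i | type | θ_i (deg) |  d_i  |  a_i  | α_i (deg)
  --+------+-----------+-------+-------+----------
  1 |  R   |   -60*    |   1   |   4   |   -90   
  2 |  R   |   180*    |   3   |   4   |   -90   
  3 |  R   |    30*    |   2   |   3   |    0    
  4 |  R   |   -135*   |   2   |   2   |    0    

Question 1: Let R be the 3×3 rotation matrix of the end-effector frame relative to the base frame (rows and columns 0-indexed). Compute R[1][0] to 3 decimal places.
End-effector x-axis (col 0 of R) = (0.9659,0.2588,0.0000)
R[1][0] = 0.2588

0.259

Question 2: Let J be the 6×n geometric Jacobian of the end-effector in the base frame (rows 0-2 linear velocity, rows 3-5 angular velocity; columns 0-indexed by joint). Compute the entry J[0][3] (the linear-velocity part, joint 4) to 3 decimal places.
-0.518

axis z_3 = (-0.0000,0.0000,1.0000); lever o_n−o_3 = (1.9319,0.5176,2.0000)
cross product → J_v[:, 3] = (-0.5176,1.9319,-0.0000)
J_ω[:, 3] = z_3
entry J[0][3] = -0.5176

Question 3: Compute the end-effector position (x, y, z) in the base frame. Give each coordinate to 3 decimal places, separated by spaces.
1.932 3.518 5.000

after link 1: o_1 = (2.0000, -3.4641, 1.0000)
after link 2: o_2 = (2.5981, 1.5000, 1.0000)
after link 3: o_3 = (-0.0000, 3.0000, 3.0000)
after link 4: o_4 = (1.9319, 3.5176, 5.0000)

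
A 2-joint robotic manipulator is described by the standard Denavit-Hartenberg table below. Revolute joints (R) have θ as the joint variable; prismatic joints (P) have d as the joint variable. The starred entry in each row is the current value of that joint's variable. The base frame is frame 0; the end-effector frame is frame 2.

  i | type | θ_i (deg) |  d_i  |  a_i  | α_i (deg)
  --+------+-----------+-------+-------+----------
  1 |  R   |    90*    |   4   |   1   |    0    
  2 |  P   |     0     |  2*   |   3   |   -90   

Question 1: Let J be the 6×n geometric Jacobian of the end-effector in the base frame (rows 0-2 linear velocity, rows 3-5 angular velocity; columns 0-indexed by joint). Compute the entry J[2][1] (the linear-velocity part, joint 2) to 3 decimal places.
1.000

prismatic axis z_1 = (0.0000,0.0000,1.0000)
J_v[:, 1] = z_1; J_ω[:, 1] = (0,0,0)
entry J[2][1] = 1.0000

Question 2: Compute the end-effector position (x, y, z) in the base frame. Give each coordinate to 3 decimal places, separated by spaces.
0.000 4.000 6.000

after link 1: o_1 = (0.0000, 1.0000, 4.0000)
after link 2: o_2 = (0.0000, 4.0000, 6.0000)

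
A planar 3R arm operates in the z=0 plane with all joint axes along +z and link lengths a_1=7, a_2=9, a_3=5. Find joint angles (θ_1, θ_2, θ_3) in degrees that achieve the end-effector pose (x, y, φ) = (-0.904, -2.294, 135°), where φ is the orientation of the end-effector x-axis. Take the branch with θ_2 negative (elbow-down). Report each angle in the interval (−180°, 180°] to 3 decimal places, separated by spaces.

wrist centre = target − a_3·(cos φ, sin φ) = (2.6315, -5.8295)
cos θ_2 = (40.9084−7²−9²)/(2·7·9) = -0.7071; θ_2 = -134.9975° (elbow-down)
β = atan2(-5.8295,2.6315) = -65.7049°; ψ = atan2(-6.3642,0.6363) = -84.2904°
θ_1 = β − ψ = 18.5854°
θ_3 = φ − θ_1 − θ_2 = -108.5880° (wrapped to (-180°,180°])

18.585 -134.997 -108.588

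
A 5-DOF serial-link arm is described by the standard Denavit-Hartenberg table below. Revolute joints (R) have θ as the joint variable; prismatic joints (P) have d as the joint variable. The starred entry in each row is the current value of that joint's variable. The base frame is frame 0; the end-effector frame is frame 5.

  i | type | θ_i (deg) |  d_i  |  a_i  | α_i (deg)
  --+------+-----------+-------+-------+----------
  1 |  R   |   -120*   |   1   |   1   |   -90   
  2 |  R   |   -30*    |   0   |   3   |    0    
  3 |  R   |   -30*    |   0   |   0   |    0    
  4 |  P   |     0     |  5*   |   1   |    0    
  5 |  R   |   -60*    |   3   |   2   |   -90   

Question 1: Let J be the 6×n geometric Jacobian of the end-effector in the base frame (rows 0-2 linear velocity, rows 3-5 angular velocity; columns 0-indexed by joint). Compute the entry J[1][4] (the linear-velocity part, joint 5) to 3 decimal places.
-1.500

axis z_4 = (0.8660,-0.5000,0.0000); lever o_n−o_4 = (3.0981,-0.6340,1.7321)
cross product → J_v[:, 4] = (-0.8660,-1.5000,1.0000)
J_ω[:, 4] = z_4
entry J[1][4] = -1.5000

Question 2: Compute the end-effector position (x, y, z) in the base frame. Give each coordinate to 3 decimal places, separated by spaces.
after link 1: o_1 = (-0.5000, -0.8660, 1.0000)
after link 2: o_2 = (-1.7990, -3.1160, 2.5000)
after link 3: o_3 = (-1.7990, -3.1160, 2.5000)
after link 4: o_4 = (2.2811, -6.0490, 3.3660)
after link 5: o_5 = (5.3792, -6.6830, 5.0981)

5.379 -6.683 5.098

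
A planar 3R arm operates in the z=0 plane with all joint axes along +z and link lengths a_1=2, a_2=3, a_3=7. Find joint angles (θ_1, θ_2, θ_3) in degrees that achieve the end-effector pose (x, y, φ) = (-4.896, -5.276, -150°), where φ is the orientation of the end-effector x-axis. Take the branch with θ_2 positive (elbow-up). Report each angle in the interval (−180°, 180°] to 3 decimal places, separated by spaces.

-149.987 135.004 -135.017

wrist centre = target − a_3·(cos φ, sin φ) = (1.1662, -1.7760)
cos θ_2 = (4.5141−2²−3²)/(2·2·3) = -0.7072; θ_2 = 135.0039° (elbow-up)
β = atan2(-1.7760,1.1662) = -56.7098°; ψ = atan2(2.1212,-0.1215) = 93.2773°
θ_1 = β − ψ = -149.9871°
θ_3 = φ − θ_1 − θ_2 = -135.0167° (wrapped to (-180°,180°])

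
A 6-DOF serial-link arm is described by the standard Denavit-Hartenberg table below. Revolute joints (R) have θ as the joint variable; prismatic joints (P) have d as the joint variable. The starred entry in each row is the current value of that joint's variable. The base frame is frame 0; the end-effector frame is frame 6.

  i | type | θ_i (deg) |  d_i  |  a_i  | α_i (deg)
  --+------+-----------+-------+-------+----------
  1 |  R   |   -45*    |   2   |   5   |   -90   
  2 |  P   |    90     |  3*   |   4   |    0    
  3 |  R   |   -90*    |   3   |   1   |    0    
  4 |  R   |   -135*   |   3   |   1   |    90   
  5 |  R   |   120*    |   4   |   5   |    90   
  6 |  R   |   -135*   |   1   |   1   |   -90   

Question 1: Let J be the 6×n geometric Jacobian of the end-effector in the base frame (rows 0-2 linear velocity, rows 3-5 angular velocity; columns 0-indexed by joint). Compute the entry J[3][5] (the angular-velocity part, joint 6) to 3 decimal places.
-0.079

axis z_5 = (-0.0795,0.7866,0.6124); lever o_n−o_5 = (-0.3357,0.1768,1.3624)
cross product → J_v[:, 5] = (0.9633,-0.0973,0.2500)
J_ω[:, 5] = z_5
entry J[3][5] = -0.0795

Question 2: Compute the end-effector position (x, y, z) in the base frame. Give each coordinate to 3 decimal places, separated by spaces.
after link 1: o_1 = (3.5355, -3.5355, 2.0000)
after link 2: o_2 = (5.6569, -1.4142, -2.0000)
after link 3: o_3 = (8.4853, 0.0000, -2.0000)
after link 4: o_4 = (10.1066, 2.6213, -1.2929)
after link 5: o_5 = (12.4185, 6.4332, -5.8891)
after link 6: o_6 = (12.0828, 6.6100, -4.5267)

12.083 6.610 -4.527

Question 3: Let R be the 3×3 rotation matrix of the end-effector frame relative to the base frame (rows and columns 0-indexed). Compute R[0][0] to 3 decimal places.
-0.256

End-effector x-axis (col 0 of R) = (-0.2562,-0.6098,0.7500)
R[0][0] = -0.2562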